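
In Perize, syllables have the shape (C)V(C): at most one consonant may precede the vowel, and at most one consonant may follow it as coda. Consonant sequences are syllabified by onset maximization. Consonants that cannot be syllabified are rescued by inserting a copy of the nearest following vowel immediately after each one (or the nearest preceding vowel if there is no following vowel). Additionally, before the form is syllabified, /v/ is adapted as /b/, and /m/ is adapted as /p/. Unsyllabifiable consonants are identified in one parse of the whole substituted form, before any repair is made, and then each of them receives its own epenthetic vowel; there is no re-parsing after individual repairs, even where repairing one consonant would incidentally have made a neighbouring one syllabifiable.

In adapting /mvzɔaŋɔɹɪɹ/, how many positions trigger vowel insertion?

After substitution the input is /pbzɔaŋɔɹɪɹ/.
The unsyllabifiable consonants are /p/, /b/; each receives one epenthetic vowel.

2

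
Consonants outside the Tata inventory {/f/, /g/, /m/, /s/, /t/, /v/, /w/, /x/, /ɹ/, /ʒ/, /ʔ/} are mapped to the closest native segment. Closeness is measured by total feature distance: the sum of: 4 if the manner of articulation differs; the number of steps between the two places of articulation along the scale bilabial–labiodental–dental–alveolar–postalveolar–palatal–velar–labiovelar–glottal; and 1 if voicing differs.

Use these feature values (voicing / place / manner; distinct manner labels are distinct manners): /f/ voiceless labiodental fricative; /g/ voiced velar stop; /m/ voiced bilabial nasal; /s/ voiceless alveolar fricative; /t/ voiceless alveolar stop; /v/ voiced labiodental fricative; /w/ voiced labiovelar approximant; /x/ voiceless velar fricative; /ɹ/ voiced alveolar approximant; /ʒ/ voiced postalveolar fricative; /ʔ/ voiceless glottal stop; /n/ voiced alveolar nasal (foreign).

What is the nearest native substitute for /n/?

m

/m/ is closest: same manner (nasal), place distance 3 (alveolar→bilabial), same voicing; total 3. Next closest is /ɹ/ at distance 4.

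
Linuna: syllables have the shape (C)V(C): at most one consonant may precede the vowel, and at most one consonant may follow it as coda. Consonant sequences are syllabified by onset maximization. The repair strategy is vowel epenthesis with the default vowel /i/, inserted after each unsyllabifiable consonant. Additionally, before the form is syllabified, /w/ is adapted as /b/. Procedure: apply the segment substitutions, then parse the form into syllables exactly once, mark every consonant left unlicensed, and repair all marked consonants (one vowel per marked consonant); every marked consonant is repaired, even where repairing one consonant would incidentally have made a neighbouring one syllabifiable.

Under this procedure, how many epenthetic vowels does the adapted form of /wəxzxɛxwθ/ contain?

After substitution the input is /bəxzxɛxbθ/.
The unsyllabifiable consonants are /z/, /b/, /θ/; each receives one epenthetic vowel.

3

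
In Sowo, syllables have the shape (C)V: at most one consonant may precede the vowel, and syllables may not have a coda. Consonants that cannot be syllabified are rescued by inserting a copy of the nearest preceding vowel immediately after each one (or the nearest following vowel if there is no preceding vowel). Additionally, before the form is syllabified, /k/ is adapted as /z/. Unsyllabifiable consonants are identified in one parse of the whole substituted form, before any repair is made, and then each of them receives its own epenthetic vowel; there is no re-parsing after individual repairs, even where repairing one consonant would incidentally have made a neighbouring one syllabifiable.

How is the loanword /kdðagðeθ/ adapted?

zadaðagaðeθe

Substitution: /k/ → /z/, giving /zdðagðeθ/.
Under (C)V, the unsyllabifiable consonants are /z/, /d/, /g/, /θ/ (no codas are permitted; onsets are limited to one consonant).
Inserting the epenthetic vowel yields /z/ → /za/, /d/ → /da/, /g/ → /ga/, /θ/ → /θe/.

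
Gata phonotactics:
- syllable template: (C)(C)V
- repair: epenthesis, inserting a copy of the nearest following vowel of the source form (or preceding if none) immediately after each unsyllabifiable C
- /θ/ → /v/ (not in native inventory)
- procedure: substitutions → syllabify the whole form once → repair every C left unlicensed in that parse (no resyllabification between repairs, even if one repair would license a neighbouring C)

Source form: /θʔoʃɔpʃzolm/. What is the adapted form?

vʔoʃɔpoʃzolomo

Substitution: /θ/ → /v/, giving /vʔoʃɔpʃzolm/.
Syllabifying with onset maximization leaves /p/, /l/, /m/ stranded (no codas are permitted; onsets may contain at most 2 consonants).
Inserting the epenthetic vowel yields /p/ → /po/, /l/ → /lo/, /m/ → /mo/.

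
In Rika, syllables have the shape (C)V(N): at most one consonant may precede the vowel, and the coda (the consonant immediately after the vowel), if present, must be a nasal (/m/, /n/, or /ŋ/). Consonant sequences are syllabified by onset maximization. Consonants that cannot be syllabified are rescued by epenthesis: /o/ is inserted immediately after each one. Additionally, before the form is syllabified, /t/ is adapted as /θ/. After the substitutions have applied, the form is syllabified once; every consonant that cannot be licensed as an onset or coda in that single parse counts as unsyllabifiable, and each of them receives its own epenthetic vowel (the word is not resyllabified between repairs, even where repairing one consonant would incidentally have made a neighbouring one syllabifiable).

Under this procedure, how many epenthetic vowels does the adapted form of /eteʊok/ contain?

After substitution the input is /eθeʊok/.
The unsyllabifiable consonants are /k/; each receives one epenthetic vowel.

1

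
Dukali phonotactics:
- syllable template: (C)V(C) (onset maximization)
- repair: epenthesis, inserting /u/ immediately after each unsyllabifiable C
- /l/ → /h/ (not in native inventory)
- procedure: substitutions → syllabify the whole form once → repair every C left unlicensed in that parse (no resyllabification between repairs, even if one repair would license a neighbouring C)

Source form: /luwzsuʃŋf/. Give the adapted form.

huwzusuʃŋufu

Substitution: /l/ → /h/, giving /huwzsuʃŋf/.
The consonants /z/, /ŋ/, /f/ cannot be parsed into a legal (C)V(C) syllable (at most one coda consonant is licensed; onsets are limited to one consonant).
Each unlicensed consonant becomes the onset of a new syllable: /z/ → /zu/, /ŋ/ → /ŋu/, /f/ → /fu/.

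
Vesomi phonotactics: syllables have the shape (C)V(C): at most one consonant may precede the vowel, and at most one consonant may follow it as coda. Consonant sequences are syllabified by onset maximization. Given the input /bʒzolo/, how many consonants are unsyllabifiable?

The consonants /b/, /ʒ/ cannot be parsed into a legal (C)V(C) syllable (at most one coda consonant is licensed; onsets are limited to one consonant).

2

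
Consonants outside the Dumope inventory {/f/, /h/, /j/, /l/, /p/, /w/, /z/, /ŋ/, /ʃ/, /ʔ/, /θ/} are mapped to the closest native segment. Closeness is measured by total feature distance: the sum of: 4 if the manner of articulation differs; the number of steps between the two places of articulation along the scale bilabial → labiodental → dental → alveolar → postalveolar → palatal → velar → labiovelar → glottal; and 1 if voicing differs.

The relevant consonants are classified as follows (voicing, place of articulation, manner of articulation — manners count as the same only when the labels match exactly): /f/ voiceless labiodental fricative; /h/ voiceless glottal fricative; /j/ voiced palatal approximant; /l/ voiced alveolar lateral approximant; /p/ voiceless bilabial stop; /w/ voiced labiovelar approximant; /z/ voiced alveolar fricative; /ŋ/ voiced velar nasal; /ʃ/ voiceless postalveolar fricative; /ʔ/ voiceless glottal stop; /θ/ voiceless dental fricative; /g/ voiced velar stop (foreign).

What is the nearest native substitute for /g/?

/ʔ/ is closest: same manner (stop), place distance 2 (velar→glottal), voicing differs (+1); total 3. Next closest is /ŋ/ at distance 4.

ʔ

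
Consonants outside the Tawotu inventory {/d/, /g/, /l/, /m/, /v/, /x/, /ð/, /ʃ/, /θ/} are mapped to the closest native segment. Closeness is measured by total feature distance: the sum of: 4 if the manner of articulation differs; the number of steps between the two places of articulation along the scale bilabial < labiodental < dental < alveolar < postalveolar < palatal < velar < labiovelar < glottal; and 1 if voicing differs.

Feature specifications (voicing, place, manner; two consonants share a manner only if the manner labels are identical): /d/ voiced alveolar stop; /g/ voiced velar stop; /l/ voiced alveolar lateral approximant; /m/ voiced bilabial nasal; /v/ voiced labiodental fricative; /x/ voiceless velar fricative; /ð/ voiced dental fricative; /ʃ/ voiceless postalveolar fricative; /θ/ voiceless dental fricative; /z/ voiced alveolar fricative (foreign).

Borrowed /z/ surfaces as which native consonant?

/ð/ is closest: same manner (fricative), place distance 1 (alveolar→dental), same voicing; total 1. Next closest is /v/ at distance 2.

ð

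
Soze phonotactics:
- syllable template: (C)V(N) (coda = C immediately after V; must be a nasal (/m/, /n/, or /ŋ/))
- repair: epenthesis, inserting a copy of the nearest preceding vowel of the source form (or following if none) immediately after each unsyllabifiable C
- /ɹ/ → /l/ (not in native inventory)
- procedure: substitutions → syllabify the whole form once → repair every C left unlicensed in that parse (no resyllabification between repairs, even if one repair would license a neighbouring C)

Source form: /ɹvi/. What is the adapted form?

Substitution: /ɹ/ → /l/, giving /lvi/.
Under (C)V(N), the unsyllabifiable consonants are /l/ (only a nasal (/m/, /n/, or /ŋ/) is licensed in coda position; onsets are limited to one consonant).
Inserting the epenthetic vowel yields /l/ → /li/.

livi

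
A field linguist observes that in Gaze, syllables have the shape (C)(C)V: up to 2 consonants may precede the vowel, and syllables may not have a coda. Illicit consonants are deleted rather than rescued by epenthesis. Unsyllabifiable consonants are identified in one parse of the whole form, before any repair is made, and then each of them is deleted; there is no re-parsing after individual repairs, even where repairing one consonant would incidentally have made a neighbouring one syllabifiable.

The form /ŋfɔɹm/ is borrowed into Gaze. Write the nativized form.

ŋfɔ

Syllabifying with onset maximization leaves /ɹ/, /m/ stranded (no codas are permitted; onsets may contain at most 2 consonants).
Deleting the stranded consonants removes /ɹ/, /m/.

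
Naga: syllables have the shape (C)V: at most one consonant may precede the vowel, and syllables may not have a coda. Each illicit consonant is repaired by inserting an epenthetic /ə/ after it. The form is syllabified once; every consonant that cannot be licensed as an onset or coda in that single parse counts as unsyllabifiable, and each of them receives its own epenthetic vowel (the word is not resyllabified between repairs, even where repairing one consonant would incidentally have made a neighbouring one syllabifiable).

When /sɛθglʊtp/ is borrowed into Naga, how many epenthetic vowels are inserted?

4

The unsyllabifiable consonants are /θ/, /g/, /t/, /p/; each receives one epenthetic vowel.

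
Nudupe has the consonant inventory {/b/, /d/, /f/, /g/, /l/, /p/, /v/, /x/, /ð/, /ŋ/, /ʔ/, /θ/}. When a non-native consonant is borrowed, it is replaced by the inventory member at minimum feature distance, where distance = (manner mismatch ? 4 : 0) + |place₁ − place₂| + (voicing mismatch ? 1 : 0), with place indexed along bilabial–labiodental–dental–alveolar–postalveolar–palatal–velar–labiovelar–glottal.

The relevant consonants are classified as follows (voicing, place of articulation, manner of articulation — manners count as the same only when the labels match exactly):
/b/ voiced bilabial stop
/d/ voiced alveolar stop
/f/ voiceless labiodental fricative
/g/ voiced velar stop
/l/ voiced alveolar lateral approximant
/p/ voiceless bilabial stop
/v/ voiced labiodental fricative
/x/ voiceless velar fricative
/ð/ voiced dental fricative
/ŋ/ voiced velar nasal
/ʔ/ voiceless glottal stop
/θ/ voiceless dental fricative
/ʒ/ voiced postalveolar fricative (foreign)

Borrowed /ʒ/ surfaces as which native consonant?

ð

/ð/ is closest: same manner (fricative), place distance 2 (postalveolar→dental), same voicing; total 2. Next closest is /v/ at distance 3.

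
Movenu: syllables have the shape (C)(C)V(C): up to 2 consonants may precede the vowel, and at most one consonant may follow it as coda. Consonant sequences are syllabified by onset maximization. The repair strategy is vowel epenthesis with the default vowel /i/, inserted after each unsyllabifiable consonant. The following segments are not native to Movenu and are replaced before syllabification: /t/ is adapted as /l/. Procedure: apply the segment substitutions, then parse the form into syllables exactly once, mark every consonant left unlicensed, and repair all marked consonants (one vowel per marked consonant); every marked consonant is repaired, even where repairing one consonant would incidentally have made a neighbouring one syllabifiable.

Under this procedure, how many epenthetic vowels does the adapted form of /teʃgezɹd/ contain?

After substitution the input is /leʃgezɹd/.
The unsyllabifiable consonants are /ɹ/, /d/; each receives one epenthetic vowel.

2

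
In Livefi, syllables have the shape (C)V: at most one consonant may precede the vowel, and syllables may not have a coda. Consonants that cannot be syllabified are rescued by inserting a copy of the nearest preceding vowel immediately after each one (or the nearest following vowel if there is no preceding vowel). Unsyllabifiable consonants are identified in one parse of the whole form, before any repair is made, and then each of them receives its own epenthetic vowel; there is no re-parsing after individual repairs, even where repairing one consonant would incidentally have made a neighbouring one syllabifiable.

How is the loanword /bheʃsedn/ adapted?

beheʃesedene

Under (C)V, the unsyllabifiable consonants are /b/, /ʃ/, /d/, /n/ (no codas are permitted; onsets are limited to one consonant).
Inserting the epenthetic vowel yields /b/ → /be/, /ʃ/ → /ʃe/, /d/ → /de/, /n/ → /ne/.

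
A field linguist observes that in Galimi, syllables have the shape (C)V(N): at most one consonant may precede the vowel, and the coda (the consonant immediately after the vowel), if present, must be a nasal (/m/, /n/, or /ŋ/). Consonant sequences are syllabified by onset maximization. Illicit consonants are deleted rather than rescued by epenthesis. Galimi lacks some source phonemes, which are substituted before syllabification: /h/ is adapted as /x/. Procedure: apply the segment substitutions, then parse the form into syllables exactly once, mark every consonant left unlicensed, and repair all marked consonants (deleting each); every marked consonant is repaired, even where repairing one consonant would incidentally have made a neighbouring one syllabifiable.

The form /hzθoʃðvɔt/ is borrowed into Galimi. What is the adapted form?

Substitution: /h/ → /x/, giving /xzθoʃðvɔt/.
Syllabifying with onset maximization leaves /x/, /z/, /ʃ/, /ð/, /t/ stranded (only a nasal (/m/, /n/, or /ŋ/) is licensed in coda position; onsets are limited to one consonant).
Deletion applies to /x/, /z/, /ʃ/, /ð/, /t/.

θovɔ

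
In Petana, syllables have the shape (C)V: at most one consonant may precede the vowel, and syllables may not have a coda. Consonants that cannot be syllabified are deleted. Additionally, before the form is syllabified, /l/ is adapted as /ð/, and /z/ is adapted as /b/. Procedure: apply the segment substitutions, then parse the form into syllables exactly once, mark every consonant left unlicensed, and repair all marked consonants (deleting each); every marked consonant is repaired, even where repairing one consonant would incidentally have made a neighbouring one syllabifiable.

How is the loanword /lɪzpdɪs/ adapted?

ðɪdɪ

Substitution: /l/ → /ð/, /z/ → /b/, giving /ðɪbpdɪs/.
Under (C)V, the unsyllabifiable consonants are /b/, /p/, /s/ (no codas are permitted; onsets are limited to one consonant).
Deletion applies to /b/, /p/, /s/.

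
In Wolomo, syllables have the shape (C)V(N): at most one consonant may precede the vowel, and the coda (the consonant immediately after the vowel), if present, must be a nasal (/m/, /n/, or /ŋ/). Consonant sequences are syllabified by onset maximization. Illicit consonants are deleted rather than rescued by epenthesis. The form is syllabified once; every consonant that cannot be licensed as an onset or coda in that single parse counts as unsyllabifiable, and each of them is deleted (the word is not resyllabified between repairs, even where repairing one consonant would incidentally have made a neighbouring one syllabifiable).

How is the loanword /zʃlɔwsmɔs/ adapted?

The consonants /z/, /ʃ/, /w/, /s/, /s/ cannot be parsed into a legal (C)V(N) syllable (only a nasal (/m/, /n/, or /ŋ/) is licensed in coda position; onsets are limited to one consonant).
Deletion applies to /z/, /ʃ/, /w/, /s/, /s/.

lɔmɔ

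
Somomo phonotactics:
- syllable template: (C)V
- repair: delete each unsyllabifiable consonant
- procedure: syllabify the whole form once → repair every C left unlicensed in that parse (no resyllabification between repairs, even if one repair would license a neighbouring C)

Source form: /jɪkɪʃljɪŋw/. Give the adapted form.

jɪkɪjɪ

Under (C)V, the unsyllabifiable consonants are /ʃ/, /l/, /ŋ/, /w/ (no codas are permitted; onsets are limited to one consonant).
Each unlicensed consonant is deleted: /ʃ/, /l/, /ŋ/, /w/.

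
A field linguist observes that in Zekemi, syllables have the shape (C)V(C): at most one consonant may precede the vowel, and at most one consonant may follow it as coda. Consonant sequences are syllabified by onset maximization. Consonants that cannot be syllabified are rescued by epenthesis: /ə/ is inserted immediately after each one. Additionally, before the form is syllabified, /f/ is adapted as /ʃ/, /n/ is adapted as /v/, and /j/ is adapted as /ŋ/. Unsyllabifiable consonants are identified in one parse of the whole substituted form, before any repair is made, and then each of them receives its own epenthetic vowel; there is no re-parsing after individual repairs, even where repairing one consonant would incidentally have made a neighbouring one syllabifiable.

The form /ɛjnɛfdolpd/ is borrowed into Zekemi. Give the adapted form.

ɛŋvɛʃdolpədə

Substitution: /j/ → /ŋ/, /n/ → /v/, /f/ → /ʃ/, giving /ɛŋvɛʃdolpd/.
The consonants /p/, /d/ cannot be parsed into a legal (C)V(C) syllable (at most one coda consonant is licensed; onsets are limited to one consonant).
Each unlicensed consonant becomes the onset of a new syllable: /p/ → /pə/, /d/ → /də/.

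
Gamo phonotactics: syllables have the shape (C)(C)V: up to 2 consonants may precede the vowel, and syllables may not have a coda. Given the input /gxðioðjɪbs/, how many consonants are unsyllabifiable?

Syllabifying with onset maximization leaves /g/, /b/, /s/ stranded (no codas are permitted; onsets may contain at most 2 consonants).

3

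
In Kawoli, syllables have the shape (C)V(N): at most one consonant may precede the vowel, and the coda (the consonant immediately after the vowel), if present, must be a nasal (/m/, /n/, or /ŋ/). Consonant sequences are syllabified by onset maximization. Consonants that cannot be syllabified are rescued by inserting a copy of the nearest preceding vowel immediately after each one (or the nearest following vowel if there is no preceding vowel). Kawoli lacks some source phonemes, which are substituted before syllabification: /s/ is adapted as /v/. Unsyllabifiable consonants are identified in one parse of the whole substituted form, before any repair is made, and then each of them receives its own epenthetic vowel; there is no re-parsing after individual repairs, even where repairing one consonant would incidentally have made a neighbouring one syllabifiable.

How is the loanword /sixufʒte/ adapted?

vixufuʒute

Substitution: /s/ → /v/, giving /vixufʒte/.
Under (C)V(N), the unsyllabifiable consonants are /f/, /ʒ/ (only a nasal (/m/, /n/, or /ŋ/) is licensed in coda position; onsets are limited to one consonant).
Epenthesis after each stranded consonant: /f/ → /fu/, /ʒ/ → /ʒu/.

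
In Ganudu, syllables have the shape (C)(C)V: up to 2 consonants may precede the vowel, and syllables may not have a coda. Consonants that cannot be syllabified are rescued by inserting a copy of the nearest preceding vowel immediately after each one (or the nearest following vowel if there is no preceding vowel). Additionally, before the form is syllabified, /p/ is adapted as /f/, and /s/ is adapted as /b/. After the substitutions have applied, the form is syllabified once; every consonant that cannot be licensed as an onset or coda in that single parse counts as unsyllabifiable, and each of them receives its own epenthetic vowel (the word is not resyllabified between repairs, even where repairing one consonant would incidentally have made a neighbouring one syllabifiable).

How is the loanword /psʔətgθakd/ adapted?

fəbʔətəgθakada

Substitution: /p/ → /f/, /s/ → /b/, giving /fbʔətgθakd/.
Syllabifying with onset maximization leaves /f/, /t/, /k/, /d/ stranded (no codas are permitted; onsets may contain at most 2 consonants).
Inserting the epenthetic vowel yields /f/ → /fə/, /t/ → /tə/, /k/ → /ka/, /d/ → /da/.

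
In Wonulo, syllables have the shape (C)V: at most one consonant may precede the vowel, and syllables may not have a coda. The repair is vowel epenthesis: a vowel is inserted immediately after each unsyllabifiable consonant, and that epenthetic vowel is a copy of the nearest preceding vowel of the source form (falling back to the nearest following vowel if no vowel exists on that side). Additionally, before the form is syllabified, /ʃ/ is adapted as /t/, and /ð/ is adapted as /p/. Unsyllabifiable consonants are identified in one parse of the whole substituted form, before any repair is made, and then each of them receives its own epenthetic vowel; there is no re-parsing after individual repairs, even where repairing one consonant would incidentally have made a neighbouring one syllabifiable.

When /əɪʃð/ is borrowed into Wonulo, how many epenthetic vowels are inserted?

After substitution the input is /əɪtp/.
The unsyllabifiable consonants are /t/, /p/; each receives one epenthetic vowel.

2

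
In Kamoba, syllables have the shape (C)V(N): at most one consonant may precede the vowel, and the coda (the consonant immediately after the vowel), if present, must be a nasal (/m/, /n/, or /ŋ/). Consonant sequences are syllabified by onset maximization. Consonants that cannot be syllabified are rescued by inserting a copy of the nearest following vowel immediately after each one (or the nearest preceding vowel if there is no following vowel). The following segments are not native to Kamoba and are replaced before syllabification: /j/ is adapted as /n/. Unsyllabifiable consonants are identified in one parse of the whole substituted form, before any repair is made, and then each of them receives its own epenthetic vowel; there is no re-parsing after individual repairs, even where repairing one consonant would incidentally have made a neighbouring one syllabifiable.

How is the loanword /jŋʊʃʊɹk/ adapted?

nʊŋʊʃʊɹʊkʊ

Substitution: /j/ → /n/, giving /nŋʊʃʊɹk/.
The consonants /n/, /ɹ/, /k/ cannot be parsed into a legal (C)V(N) syllable (only a nasal (/m/, /n/, or /ŋ/) is licensed in coda position; onsets are limited to one consonant).
Each unlicensed consonant becomes the onset of a new syllable: /n/ → /nʊ/, /ɹ/ → /ɹʊ/, /k/ → /kʊ/.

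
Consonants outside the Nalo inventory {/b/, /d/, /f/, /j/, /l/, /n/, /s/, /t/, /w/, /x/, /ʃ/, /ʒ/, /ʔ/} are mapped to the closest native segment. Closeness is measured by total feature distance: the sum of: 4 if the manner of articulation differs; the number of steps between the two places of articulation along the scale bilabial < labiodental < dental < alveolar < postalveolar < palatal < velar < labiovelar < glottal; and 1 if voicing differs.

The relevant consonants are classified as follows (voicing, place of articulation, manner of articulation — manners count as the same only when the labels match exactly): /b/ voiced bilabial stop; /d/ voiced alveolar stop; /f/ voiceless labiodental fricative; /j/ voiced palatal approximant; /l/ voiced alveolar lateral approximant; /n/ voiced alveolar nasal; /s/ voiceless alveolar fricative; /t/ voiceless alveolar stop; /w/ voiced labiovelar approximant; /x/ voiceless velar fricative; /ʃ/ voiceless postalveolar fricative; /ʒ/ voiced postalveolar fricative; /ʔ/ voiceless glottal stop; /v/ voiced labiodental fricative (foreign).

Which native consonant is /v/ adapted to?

f

/f/ is closest: same manner (fricative), place distance 0 (labiodental→labiodental), voicing differs (+1); total 1. Next closest is /s/ at distance 3.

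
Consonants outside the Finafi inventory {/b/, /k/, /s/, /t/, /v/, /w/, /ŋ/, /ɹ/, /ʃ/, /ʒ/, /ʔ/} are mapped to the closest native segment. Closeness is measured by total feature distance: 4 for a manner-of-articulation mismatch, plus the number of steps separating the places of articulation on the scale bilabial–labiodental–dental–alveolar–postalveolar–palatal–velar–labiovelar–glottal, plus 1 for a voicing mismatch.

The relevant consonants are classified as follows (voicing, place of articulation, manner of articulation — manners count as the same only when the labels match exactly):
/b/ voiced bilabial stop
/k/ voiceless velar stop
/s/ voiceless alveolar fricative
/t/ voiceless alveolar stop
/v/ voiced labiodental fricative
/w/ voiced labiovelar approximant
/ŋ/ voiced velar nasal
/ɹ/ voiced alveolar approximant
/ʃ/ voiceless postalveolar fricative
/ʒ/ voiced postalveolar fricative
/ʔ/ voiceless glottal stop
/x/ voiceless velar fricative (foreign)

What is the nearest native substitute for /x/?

ʃ

/ʃ/ is closest: same manner (fricative), place distance 2 (velar→postalveolar), same voicing; total 2. Next closest is /s/ at distance 3.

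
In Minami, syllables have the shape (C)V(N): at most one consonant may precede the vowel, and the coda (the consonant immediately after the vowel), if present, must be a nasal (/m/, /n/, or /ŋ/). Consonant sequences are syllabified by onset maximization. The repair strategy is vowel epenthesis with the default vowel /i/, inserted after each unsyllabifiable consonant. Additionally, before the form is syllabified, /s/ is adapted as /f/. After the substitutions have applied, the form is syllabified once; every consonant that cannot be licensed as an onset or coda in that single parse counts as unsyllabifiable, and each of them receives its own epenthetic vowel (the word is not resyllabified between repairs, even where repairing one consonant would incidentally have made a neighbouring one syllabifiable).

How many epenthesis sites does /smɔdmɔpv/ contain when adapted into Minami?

After substitution the input is /fmɔdmɔpv/.
The unsyllabifiable consonants are /f/, /d/, /p/, /v/; each receives one epenthetic vowel.

4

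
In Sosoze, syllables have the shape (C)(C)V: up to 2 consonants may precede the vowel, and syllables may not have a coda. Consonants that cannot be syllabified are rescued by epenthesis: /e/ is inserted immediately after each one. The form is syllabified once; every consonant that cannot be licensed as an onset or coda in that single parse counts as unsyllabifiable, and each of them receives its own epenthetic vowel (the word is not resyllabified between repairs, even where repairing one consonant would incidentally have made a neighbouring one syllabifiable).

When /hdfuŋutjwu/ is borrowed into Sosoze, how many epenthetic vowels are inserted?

2

The unsyllabifiable consonants are /h/, /t/; each receives one epenthetic vowel.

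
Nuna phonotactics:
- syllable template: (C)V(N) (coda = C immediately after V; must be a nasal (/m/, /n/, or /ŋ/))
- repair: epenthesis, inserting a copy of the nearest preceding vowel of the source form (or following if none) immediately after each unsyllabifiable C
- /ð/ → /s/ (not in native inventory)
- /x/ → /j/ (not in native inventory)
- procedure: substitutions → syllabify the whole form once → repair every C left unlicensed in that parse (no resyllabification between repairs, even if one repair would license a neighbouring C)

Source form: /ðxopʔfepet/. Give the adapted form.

sojopoʔofepete

Substitution: /ð/ → /s/, /x/ → /j/, giving /sjopʔfepet/.
The consonants /s/, /p/, /ʔ/, /t/ cannot be parsed into a legal (C)V(N) syllable (only a nasal (/m/, /n/, or /ŋ/) is licensed in coda position; onsets are limited to one consonant).
Inserting the epenthetic vowel yields /s/ → /so/, /p/ → /po/, /ʔ/ → /ʔo/, /t/ → /te/.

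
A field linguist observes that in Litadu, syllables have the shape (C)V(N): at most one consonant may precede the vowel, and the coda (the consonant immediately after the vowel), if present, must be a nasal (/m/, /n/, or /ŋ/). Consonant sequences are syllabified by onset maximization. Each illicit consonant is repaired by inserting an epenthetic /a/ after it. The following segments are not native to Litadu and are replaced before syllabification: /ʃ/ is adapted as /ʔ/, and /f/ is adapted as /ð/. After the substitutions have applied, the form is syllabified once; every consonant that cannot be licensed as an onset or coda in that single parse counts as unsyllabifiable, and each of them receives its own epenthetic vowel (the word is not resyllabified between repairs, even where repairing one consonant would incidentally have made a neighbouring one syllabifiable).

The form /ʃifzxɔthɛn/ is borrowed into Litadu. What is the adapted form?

Substitution: /ʃ/ → /ʔ/, /f/ → /ð/, giving /ʔiðzxɔthɛn/.
Syllabifying with onset maximization leaves /ð/, /z/, /t/ stranded (only a nasal (/m/, /n/, or /ŋ/) is licensed in coda position; onsets are limited to one consonant).
Epenthesis after each stranded consonant: /ð/ → /ða/, /z/ → /za/, /t/ → /ta/.

ʔiðazaxɔtahɛn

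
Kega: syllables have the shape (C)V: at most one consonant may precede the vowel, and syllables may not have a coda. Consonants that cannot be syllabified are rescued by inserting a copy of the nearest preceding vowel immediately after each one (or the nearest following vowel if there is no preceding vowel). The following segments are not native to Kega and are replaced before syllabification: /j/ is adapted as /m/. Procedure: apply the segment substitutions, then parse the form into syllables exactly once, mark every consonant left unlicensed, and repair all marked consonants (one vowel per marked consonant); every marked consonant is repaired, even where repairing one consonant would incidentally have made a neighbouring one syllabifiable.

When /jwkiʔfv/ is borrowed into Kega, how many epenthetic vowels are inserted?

After substitution the input is /mwkiʔfv/.
The unsyllabifiable consonants are /m/, /w/, /ʔ/, /f/, /v/; each receives one epenthetic vowel.

5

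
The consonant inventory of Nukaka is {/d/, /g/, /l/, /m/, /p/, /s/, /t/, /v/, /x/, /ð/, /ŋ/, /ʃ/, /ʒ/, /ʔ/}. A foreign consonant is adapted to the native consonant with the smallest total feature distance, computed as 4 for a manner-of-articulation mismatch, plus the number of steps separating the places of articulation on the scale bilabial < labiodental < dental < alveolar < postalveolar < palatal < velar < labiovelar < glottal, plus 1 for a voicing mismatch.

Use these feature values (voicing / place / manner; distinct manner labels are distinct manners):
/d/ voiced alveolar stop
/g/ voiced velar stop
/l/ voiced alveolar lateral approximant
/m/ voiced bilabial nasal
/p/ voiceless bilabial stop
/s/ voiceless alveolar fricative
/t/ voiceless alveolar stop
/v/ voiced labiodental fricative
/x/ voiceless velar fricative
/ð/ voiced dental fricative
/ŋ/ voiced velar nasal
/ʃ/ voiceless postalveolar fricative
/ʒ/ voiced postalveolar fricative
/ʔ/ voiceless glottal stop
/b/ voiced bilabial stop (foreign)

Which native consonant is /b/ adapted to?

p

/p/ is closest: same manner (stop), place distance 0 (bilabial→bilabial), voicing differs (+1); total 1. Next closest is /d/ at distance 3.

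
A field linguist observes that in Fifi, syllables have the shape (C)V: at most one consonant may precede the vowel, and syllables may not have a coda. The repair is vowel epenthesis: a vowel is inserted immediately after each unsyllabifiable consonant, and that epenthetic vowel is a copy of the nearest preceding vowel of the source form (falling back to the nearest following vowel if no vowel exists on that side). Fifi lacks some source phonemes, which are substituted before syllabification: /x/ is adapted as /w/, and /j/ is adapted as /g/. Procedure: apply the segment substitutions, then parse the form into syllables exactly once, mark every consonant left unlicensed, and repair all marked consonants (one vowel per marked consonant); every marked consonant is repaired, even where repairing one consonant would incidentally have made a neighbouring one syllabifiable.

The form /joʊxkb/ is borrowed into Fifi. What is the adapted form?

goʊwʊkʊbʊ

Substitution: /j/ → /g/, /x/ → /w/, giving /goʊwkb/.
Syllabifying with onset maximization leaves /w/, /k/, /b/ stranded (no codas are permitted; onsets are limited to one consonant).
Inserting the epenthetic vowel yields /w/ → /wʊ/, /k/ → /kʊ/, /b/ → /bʊ/.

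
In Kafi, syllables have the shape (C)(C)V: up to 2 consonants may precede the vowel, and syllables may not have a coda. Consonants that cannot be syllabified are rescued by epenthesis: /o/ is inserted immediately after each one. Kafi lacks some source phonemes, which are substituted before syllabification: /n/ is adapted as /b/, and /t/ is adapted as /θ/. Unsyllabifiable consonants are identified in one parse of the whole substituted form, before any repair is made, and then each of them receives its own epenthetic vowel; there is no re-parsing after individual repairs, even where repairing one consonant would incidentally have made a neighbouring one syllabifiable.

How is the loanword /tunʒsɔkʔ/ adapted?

θuboʒsɔkoʔo

Substitution: /t/ → /θ/, /n/ → /b/, giving /θubʒsɔkʔ/.
Syllabifying with onset maximization leaves /b/, /k/, /ʔ/ stranded (no codas are permitted; onsets may contain at most 2 consonants).
Each unlicensed consonant becomes the onset of a new syllable: /b/ → /bo/, /k/ → /ko/, /ʔ/ → /ʔo/.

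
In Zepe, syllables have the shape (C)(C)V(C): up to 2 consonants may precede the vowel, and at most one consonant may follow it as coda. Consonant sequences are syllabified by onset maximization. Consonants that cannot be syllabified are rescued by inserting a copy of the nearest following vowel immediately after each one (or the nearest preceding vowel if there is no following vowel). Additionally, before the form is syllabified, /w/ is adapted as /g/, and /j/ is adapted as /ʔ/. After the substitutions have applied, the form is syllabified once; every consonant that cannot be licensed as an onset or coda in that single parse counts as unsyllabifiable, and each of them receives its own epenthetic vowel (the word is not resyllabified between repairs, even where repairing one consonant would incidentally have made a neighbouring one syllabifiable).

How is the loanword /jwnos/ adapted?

ʔognos

Substitution: /j/ → /ʔ/, /w/ → /g/, giving /ʔgnos/.
Syllabifying with onset maximization leaves /ʔ/ stranded (at most one coda consonant is licensed; onsets may contain at most 2 consonants).
Inserting the epenthetic vowel yields /ʔ/ → /ʔo/.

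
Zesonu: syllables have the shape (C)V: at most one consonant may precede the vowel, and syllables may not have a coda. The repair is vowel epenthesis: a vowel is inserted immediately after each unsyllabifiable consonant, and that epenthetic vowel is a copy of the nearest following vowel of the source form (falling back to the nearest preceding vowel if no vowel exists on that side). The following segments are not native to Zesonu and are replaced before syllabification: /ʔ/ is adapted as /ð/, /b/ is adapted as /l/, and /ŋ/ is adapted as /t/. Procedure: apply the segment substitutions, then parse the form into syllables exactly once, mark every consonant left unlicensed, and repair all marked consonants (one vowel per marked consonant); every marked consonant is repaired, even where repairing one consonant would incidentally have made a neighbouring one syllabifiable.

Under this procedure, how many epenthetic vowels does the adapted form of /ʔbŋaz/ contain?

3

After substitution the input is /ðltaz/.
The unsyllabifiable consonants are /ð/, /l/, /z/; each receives one epenthetic vowel.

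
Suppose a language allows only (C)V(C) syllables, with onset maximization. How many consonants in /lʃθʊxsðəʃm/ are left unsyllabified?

Syllabifying with onset maximization leaves /l/, /ʃ/, /s/, /m/ stranded (at most one coda consonant is licensed; onsets are limited to one consonant).

4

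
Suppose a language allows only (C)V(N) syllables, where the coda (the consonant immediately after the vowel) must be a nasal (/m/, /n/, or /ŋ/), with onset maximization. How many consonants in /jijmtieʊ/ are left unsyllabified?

2

The consonants /j/, /m/ cannot be parsed into a legal (C)V(N) syllable (only a nasal (/m/, /n/, or /ŋ/) is licensed in coda position; onsets are limited to one consonant).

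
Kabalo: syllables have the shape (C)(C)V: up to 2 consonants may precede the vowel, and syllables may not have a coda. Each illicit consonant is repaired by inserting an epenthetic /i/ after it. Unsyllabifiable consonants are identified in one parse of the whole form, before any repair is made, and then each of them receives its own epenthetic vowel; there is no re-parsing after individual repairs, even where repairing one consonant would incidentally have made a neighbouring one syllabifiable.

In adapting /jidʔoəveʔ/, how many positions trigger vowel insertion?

1

The unsyllabifiable consonants are /ʔ/; each receives one epenthetic vowel.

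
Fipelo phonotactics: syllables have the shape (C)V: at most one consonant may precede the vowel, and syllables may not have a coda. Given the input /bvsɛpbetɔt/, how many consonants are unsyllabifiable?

4

Under (C)V, the unsyllabifiable consonants are /b/, /v/, /p/, /t/ (no codas are permitted; onsets are limited to one consonant).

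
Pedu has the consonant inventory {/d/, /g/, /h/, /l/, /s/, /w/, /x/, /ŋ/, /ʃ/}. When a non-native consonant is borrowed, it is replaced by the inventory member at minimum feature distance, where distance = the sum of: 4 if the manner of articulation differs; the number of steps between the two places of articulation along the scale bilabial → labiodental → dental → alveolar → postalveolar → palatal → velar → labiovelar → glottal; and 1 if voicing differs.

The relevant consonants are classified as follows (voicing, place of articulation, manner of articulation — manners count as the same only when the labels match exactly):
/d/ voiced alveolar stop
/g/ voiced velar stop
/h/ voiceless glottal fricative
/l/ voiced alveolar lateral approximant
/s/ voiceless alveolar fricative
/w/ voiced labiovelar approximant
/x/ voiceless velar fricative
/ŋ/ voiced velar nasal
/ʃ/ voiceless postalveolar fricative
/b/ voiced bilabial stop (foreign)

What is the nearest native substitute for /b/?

/d/ is closest: same manner (stop), place distance 3 (bilabial→alveolar), same voicing; total 3. Next closest is /g/ at distance 6.

d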